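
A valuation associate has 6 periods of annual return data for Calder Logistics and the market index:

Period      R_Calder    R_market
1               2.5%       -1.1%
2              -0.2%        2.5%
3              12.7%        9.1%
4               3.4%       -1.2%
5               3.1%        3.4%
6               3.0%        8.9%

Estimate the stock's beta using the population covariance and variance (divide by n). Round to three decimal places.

0.547

Mean R_i = (2.5 − 0.2 + 12.7 + 3.4 + 3.1 + 3.0) / 6 = 4.0833%
Mean R_m = (-1.1 + 2.5 + 9.1 − 1.2 + 3.4 + 8.9) / 6 = 3.6000%
Σ(R_i − R̄_i)(R_m − R̄_m) = 57.2800  ⇒  Cov = 57.2800 / 6 = 9.5467
Σ(R_m − R̄_m)² = 104.7200  ⇒  Var(R_m) = 104.7200 / 6 = 17.4533
β = Cov / Var(R_m) = 9.5467 / 17.4533 = 0.5470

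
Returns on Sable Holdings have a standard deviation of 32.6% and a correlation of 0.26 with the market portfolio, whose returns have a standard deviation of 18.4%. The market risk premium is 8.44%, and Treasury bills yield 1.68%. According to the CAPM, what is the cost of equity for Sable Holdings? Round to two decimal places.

β = ρ × σ_i / σ_m = 0.26 × 32.6% / 18.4% = 0.4607
E(R) = 1.68% + 0.4607 × 8.44% = 5.57%

5.57%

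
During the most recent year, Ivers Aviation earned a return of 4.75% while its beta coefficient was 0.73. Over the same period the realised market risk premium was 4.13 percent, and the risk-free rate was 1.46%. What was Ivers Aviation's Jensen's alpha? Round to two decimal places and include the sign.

CAPM benchmark = R_f + β(R_m − R_f) = 1.46% + 0.73 × 4.13% = 4.4749%
α = actual − benchmark = 4.75% − 4.4749% = +0.28%

+0.28%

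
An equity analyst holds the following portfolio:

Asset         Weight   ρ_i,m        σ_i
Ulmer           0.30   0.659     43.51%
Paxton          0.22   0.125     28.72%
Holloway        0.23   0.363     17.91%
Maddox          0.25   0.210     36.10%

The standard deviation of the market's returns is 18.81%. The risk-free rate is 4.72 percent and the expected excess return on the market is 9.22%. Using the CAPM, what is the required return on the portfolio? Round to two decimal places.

10.99%

β_Ulmer = 0.659 × 43.51% / 18.81% = 1.5244
β_Paxton = 0.125 × 28.72% / 18.81% = 0.1909
β_Holloway = 0.363 × 17.91% / 18.81% = 0.3456
β_Maddox = 0.210 × 36.10% / 18.81% = 0.4030
β_P = Σ w_i β_i = 0.30×1.5244 + 0.22×0.1909 + 0.23×0.3456 + 0.25×0.4030 = 0.6796
E(R_P) = R_f + β_P × MRP = 4.72% + 0.6796 × 9.22% = 10.99%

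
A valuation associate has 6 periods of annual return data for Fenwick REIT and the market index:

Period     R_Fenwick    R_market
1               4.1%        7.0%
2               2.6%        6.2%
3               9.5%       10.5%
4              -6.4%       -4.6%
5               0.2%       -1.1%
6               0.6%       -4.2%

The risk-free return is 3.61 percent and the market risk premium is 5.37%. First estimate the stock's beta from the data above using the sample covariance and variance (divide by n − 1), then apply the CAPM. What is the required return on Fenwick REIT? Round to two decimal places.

Mean R_i = (4.1 + 2.6 + 9.5 − 6.4 + 0.2 + 0.6) / 6 = 1.7667%
Mean R_m = (7.0 + 6.2 + 10.5 − 4.6 − 1.1 − 4.2) / 6 = 2.3000%
Σ(R_i − R̄_i)(R_m − R̄_m) = 146.8900  ⇒  Cov = 146.8900 / 5 = 29.3780
Σ(R_m − R̄_m)² = 205.9600  ⇒  Var(R_m) = 205.9600 / 5 = 41.1920
β = Cov / Var(R_m) = 29.3780 / 41.1920 = 0.7132
E(R) = R_f + β × MRP = 3.61% + 0.7132 × 5.37% = 7.44%

7.44%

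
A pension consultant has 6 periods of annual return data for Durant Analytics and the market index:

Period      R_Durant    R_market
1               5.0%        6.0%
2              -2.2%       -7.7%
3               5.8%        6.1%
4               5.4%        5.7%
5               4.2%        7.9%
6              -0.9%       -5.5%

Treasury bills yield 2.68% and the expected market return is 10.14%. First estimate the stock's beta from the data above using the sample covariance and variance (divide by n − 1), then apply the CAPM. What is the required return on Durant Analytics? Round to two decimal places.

Mean R_i = (5.0 − 2.2 + 5.8 + 5.4 + 4.2 − 0.9) / 6 = 2.8833%
Mean R_m = (6.0 − 7.7 + 6.1 + 5.7 + 7.9 − 5.5) / 6 = 2.0833%
Σ(R_i − R̄_i)(R_m − R̄_m) = 115.1883  ⇒  Cov = 115.1883 / 5 = 23.0377
Σ(R_m − R̄_m)² = 231.6083  ⇒  Var(R_m) = 231.6083 / 5 = 46.3217
β = Cov / Var(R_m) = 23.0377 / 46.3217 = 0.4973
MRP = 10.14% − 2.68% = 7.46%
E(R) = R_f + β × MRP = 2.68% + 0.4973 × 7.46% = 6.39%

6.39%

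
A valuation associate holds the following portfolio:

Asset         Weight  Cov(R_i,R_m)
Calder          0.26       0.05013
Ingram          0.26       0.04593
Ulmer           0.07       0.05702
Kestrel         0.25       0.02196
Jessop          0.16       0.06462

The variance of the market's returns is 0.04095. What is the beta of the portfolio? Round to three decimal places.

1.094

β_Calder = 0.05013 / 0.04095 = 1.2242
β_Ingram = 0.04593 / 0.04095 = 1.1216
β_Ulmer = 0.05702 / 0.04095 = 1.3924
β_Kestrel = 0.02196 / 0.04095 = 0.5363
β_Jessop = 0.06462 / 0.04095 = 1.5780
β_P = Σ w_i β_i = 0.26×1.2242 + 0.26×1.1216 + 0.07×1.3924 + 0.25×0.5363 + 0.16×1.5780 = 1.0939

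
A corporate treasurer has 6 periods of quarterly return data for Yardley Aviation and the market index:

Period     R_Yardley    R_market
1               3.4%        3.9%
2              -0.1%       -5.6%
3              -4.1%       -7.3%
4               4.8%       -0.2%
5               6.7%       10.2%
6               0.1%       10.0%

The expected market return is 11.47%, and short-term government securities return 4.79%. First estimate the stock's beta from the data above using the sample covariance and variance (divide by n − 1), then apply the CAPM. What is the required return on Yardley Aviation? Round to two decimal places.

6.96%

Mean R_i = (3.4 − 0.1 − 4.1 + 4.8 + 6.7 + 0.1) / 6 = 1.8000%
Mean R_m = (3.9 − 5.6 − 7.3 − 0.2 + 10.2 + 10.0) / 6 = 1.8333%
Σ(R_i − R̄_i)(R_m − R̄_m) = 92.3300  ⇒  Cov = 92.3300 / 5 = 18.4660
Σ(R_m − R̄_m)² = 283.7733  ⇒  Var(R_m) = 283.7733 / 5 = 56.7547
β = Cov / Var(R_m) = 18.4660 / 56.7547 = 0.3254
MRP = 11.47% − 4.79% = 6.68%
E(R) = R_f + β × MRP = 4.79% + 0.3254 × 6.68% = 6.96%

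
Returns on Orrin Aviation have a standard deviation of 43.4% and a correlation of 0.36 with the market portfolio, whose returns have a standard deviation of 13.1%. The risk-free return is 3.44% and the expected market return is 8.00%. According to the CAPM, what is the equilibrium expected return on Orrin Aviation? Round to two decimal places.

β = ρ × σ_i / σ_m = 0.36 × 43.4% / 13.1% = 1.1927
MRP = 8.00% − 3.44% = 4.56%
E(R) = 3.44% + 1.1927 × 4.56% = 8.88%

8.88%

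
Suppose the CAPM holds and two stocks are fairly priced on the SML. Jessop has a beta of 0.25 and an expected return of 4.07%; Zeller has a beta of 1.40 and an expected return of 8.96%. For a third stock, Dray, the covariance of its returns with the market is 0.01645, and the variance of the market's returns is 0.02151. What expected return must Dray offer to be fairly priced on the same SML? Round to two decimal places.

6.26%

MRP = (8.96% − 4.07%) / (1.40 − 0.25) = 4.2522%
R_f = 4.07% − 0.25 × 4.2522% = 3.0070%
β_Dray = Cov / Var(R_m) = 0.01645 / 0.02151 = 0.7648
E(R_Dray) = R_f + β × MRP = 3.0070% + 0.7648 × 4.2522% = 6.26%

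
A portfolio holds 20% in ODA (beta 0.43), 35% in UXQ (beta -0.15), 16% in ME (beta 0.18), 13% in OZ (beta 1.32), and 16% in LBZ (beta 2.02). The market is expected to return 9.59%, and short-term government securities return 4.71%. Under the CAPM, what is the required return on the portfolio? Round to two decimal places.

β_P = Σ w_i β_i = 0.20×0.43 + 0.35×-0.15 + 0.16×0.18 + 0.13×1.32 + 0.16×2.02 = 0.5571
MRP = 9.59% − 4.71% = 4.88%
E(R_P) = R_f + β_P × MRP = 4.71% + 0.5571 × 4.88% = 7.43%

7.43%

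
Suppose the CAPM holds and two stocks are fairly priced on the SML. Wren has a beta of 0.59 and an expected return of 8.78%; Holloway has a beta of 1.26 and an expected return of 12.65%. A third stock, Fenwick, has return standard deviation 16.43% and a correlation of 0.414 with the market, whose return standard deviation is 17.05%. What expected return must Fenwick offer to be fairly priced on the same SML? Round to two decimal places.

MRP = (12.65% − 8.78%) / (1.26 − 0.59) = 5.7761%
R_f = 8.78% − 0.59 × 5.7761% = 5.3721%
β_Fenwick = ρ·σ_i/σ_m = 0.414 × 16.43 / 17.05 = 0.3989
E(R_Fenwick) = R_f + β × MRP = 5.3721% + 0.3989 × 5.7761% = 7.68%

7.68%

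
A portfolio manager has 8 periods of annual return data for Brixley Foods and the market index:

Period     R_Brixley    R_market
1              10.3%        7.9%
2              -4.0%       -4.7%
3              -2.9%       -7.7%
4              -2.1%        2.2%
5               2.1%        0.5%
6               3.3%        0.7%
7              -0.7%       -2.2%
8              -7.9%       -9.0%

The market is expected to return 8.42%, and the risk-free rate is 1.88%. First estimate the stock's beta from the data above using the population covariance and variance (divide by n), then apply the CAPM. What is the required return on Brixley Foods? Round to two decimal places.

Mean R_i = (10.3 − 4.0 − 2.9 − 2.1 + 2.1 + 3.3 − 0.7 − 7.9) / 8 = -0.2375%
Mean R_m = (7.9 − 4.7 − 7.7 + 2.2 + 0.5 + 0.7 − 2.2 − 9.0) / 8 = -1.5375%
Σ(R_i − R̄_i)(R_m − R̄_m) = 190.9588  ⇒  Cov = 190.9588 / 8 = 23.8699
Σ(R_m − R̄_m)² = 216.2988  ⇒  Var(R_m) = 216.2988 / 8 = 27.0374
β = Cov / Var(R_m) = 23.8699 / 27.0374 = 0.8828
MRP = 8.42% − 1.88% = 6.54%
E(R) = R_f + β × MRP = 1.88% + 0.8828 × 6.54% = 7.65%

7.65%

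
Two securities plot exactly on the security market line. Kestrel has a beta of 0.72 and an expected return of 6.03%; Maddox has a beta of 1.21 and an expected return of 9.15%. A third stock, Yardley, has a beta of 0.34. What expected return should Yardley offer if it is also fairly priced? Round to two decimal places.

MRP (SML slope) = (9.15% − 6.03%) / (1.21 − 0.72) = 3.12% / 0.49 = 6.3673%
R_f (intercept) = 6.03% − 0.72 × 6.3673% = 1.4455%
E(R_Yardley) = R_f + β × MRP = 1.4455% + 0.34 × 6.3673% = 3.61%

3.61%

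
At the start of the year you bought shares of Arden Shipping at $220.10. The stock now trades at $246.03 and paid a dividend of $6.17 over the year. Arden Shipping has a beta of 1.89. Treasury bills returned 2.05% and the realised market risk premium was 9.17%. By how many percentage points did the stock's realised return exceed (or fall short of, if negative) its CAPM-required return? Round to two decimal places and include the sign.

Realised HPR = (P1 + D1 − P0) / P0 = (246.03 + 6.17 − 220.10) / 220.10 = 32.10 / 220.10 = 14.5843%
CAPM required = R_f + β·MRP = 2.05% + 1.89 × 9.17% = 19.3813%
α = realised − required = 14.5843% − 19.3813% = -4.80%

-4.80%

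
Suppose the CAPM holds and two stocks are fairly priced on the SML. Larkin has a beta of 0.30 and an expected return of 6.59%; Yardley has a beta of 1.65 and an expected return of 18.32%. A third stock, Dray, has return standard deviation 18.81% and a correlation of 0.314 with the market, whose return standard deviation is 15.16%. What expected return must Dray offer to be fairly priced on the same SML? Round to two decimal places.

7.37%

MRP = (18.32% − 6.59%) / (1.65 − 0.30) = 8.6889%
R_f = 6.59% − 0.30 × 8.6889% = 3.9833%
β_Dray = ρ·σ_i/σ_m = 0.314 × 18.81 / 15.16 = 0.3896
E(R_Dray) = R_f + β × MRP = 3.9833% + 0.3896 × 8.6889% = 7.37%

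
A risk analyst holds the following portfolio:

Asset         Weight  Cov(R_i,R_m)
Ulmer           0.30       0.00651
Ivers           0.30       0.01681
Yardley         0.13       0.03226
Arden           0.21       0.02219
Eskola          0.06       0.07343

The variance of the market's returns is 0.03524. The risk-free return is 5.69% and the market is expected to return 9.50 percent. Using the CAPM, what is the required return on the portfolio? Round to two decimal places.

7.88%

β_Ulmer = 0.00651 / 0.03524 = 0.1847
β_Ivers = 0.01681 / 0.03524 = 0.4770
β_Yardley = 0.03226 / 0.03524 = 0.9154
β_Arden = 0.02219 / 0.03524 = 0.6297
β_Eskola = 0.07343 / 0.03524 = 2.0837
β_P = Σ w_i β_i = 0.30×0.1847 + 0.30×0.4770 + 0.13×0.9154 + 0.21×0.6297 + 0.06×2.0837 = 0.5748
MRP = 9.50% − 5.69% = 3.81%
E(R_P) = R_f + β_P × MRP = 5.69% + 0.5748 × 3.81% = 7.88%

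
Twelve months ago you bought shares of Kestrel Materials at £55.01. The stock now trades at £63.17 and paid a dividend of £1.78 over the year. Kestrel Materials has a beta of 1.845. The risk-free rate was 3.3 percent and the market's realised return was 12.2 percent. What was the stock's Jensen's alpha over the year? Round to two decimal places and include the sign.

Realised HPR = (P1 + D1 − P0) / P0 = (63.17 + 1.78 − 55.01) / 55.01 = 9.94 / 55.01 = 18.0694%
MRP = 12.2% − 3.3% = 8.90%
CAPM required = R_f + β·MRP = 3.3% + 1.845 × 8.9% = 19.7205%
α = realised − required = 18.0694% − 19.7205% = -1.65%

-1.65%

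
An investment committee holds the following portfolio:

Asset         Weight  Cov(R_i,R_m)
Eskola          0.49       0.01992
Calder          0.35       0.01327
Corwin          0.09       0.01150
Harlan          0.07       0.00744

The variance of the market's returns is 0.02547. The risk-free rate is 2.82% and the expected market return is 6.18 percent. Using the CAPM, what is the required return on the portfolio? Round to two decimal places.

β_Eskola = 0.01992 / 0.02547 = 0.7821
β_Calder = 0.01327 / 0.02547 = 0.5210
β_Corwin = 0.01150 / 0.02547 = 0.4515
β_Harlan = 0.00744 / 0.02547 = 0.2921
β_P = Σ w_i β_i = 0.49×0.7821 + 0.35×0.5210 + 0.09×0.4515 + 0.07×0.2921 = 0.6267
MRP = 6.18% − 2.82% = 3.36%
E(R_P) = R_f + β_P × MRP = 2.82% + 0.6267 × 3.36% = 4.93%

4.93%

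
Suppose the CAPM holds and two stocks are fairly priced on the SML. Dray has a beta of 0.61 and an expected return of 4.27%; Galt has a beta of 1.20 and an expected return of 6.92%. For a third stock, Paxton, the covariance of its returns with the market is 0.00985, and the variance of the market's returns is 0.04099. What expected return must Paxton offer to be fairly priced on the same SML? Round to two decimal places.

MRP = (6.92% − 4.27%) / (1.20 − 0.61) = 4.4915%
R_f = 4.27% − 0.61 × 4.4915% = 1.5302%
β_Paxton = Cov / Var(R_m) = 0.00985 / 0.04099 = 0.2403
E(R_Paxton) = R_f + β × MRP = 1.5302% + 0.2403 × 4.4915% = 2.61%

2.61%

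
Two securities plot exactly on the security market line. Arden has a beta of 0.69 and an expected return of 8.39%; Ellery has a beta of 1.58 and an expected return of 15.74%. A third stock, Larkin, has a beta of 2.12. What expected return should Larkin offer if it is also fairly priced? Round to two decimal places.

20.20%

MRP (SML slope) = (15.74% − 8.39%) / (1.58 − 0.69) = 7.35% / 0.89 = 8.2584%
R_f (intercept) = 8.39% − 0.69 × 8.2584% = 2.6917%
E(R_Larkin) = R_f + β × MRP = 2.6917% + 2.12 × 8.2584% = 20.20%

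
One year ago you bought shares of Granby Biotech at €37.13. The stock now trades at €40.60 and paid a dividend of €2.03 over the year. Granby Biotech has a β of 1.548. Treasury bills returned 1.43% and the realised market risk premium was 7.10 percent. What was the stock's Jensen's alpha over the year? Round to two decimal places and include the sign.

+2.39%

Realised HPR = (P1 + D1 − P0) / P0 = (40.60 + 2.03 − 37.13) / 37.13 = 5.50 / 37.13 = 14.8128%
CAPM required = R_f + β·MRP = 1.43% + 1.548 × 7.10% = 12.42080%
α = realised − required = 14.8128% − 12.42080% = +2.39%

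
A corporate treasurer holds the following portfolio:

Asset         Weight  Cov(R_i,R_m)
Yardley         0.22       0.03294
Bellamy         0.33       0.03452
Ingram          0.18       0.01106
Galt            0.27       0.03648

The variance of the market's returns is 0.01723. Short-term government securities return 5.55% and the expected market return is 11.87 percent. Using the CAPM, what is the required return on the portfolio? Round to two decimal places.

β_Yardley = 0.03294 / 0.01723 = 1.9118
β_Bellamy = 0.03452 / 0.01723 = 2.0035
β_Ingram = 0.01106 / 0.01723 = 0.6419
β_Galt = 0.03648 / 0.01723 = 2.1172
β_P = Σ w_i β_i = 0.22×1.9118 + 0.33×2.0035 + 0.18×0.6419 + 0.27×2.1172 = 1.7689
MRP = 11.87% − 5.55% = 6.32%
E(R_P) = R_f + β_P × MRP = 5.55% + 1.7689 × 6.32% = 16.73%

16.73%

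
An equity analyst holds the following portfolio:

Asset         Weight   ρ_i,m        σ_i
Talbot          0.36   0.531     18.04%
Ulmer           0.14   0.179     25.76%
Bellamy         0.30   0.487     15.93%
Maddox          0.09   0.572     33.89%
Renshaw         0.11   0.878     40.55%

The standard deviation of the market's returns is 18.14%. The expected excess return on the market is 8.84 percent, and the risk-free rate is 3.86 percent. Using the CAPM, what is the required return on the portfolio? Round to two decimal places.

9.75%

β_Talbot = 0.531 × 18.04% / 18.14% = 0.5281
β_Ulmer = 0.179 × 25.76% / 18.14% = 0.2542
β_Bellamy = 0.487 × 15.93% / 18.14% = 0.4277
β_Maddox = 0.572 × 33.89% / 18.14% = 1.0686
β_Renshaw = 0.878 × 40.55% / 18.14% = 1.9627
β_P = Σ w_i β_i = 0.36×0.5281 + 0.14×0.2542 + 0.30×0.4277 + 0.09×1.0686 + 0.11×1.9627 = 0.6661
E(R_P) = R_f + β_P × MRP = 3.86% + 0.6661 × 8.84% = 9.75%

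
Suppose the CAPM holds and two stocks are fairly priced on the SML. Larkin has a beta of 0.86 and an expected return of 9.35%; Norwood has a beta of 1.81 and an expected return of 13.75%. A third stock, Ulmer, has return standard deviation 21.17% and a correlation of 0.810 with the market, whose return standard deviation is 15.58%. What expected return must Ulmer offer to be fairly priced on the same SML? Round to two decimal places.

MRP = (13.75% − 9.35%) / (1.81 − 0.86) = 4.6316%
R_f = 9.35% − 0.86 × 4.6316% = 5.3668%
β_Ulmer = ρ·σ_i/σ_m = 0.810 × 21.17 / 15.58 = 1.1006
E(R_Ulmer) = R_f + β × MRP = 5.3668% + 1.1006 × 4.6316% = 10.46%

10.46%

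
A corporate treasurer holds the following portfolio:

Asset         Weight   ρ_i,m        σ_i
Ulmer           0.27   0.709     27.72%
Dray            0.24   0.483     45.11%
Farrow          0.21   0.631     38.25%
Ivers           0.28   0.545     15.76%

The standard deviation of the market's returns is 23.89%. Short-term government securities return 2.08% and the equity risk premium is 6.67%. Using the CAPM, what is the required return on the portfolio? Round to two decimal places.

7.11%

β_Ulmer = 0.709 × 27.72% / 23.89% = 0.8227
β_Dray = 0.483 × 45.11% / 23.89% = 0.9120
β_Farrow = 0.631 × 38.25% / 23.89% = 1.0103
β_Ivers = 0.545 × 15.76% / 23.89% = 0.3595
β_P = Σ w_i β_i = 0.27×0.8227 + 0.24×0.9120 + 0.21×1.0103 + 0.28×0.3595 = 0.7538
E(R_P) = R_f + β_P × MRP = 2.08% + 0.7538 × 6.67% = 7.11%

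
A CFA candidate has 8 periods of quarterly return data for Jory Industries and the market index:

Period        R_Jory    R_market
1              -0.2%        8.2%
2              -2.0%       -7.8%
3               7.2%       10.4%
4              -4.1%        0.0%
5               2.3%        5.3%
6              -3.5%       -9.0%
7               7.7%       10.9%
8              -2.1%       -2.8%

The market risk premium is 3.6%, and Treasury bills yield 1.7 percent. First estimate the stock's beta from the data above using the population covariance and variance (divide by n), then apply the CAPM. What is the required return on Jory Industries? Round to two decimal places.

3.42%

Mean R_i = (-0.2 − 2.0 + 7.2 − 4.1 + 2.3 − 3.5 + 7.7 − 2.1) / 8 = 0.6625%
Mean R_m = (8.2 − 7.8 + 10.4 + 0.0 + 5.3 − 9.0 + 10.9 − 2.8) / 8 = 1.9000%
Σ(R_i − R̄_i)(R_m − R̄_m) = 212.2700  ⇒  Cov = 212.2700 / 8 = 26.5338
Σ(R_m − R̄_m)² = 443.1000  ⇒  Var(R_m) = 443.1000 / 8 = 55.3875
β = Cov / Var(R_m) = 26.5338 / 55.3875 = 0.4791
E(R) = R_f + β × MRP = 1.7% + 0.4791 × 3.6% = 3.42%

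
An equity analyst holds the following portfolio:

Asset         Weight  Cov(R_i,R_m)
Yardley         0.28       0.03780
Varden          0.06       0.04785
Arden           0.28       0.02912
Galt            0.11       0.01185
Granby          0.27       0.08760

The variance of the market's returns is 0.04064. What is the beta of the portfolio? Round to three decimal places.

1.146

β_Yardley = 0.03780 / 0.04064 = 0.9301
β_Varden = 0.04785 / 0.04064 = 1.1774
β_Arden = 0.02912 / 0.04064 = 0.7165
β_Galt = 0.01185 / 0.04064 = 0.2916
β_Granby = 0.08760 / 0.04064 = 2.1555
β_P = Σ w_i β_i = 0.28×0.9301 + 0.06×1.1774 + 0.28×0.7165 + 0.11×0.2916 + 0.27×2.1555 = 1.1458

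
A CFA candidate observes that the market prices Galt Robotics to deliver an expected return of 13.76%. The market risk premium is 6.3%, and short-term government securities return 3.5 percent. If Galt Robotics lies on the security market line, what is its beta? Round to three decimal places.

1.629

β = (E(R) − R_f) / MRP = (13.76% − 3.5%) / 6.3% = 10.26% / 6.3% = 1.629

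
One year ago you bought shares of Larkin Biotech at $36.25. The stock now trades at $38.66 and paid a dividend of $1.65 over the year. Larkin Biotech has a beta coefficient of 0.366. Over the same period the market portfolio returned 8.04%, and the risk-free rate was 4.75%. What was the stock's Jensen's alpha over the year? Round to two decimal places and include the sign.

+5.25%

Realised HPR = (P1 + D1 − P0) / P0 = (38.66 + 1.65 − 36.25) / 36.25 = 4.06 / 36.25 = 11.2000%
MRP = 8.04% − 4.75% = 3.29%
CAPM required = R_f + β·MRP = 4.75% + 0.366 × 3.29% = 5.95414%
α = realised − required = 11.2000% − 5.95414% = +5.25%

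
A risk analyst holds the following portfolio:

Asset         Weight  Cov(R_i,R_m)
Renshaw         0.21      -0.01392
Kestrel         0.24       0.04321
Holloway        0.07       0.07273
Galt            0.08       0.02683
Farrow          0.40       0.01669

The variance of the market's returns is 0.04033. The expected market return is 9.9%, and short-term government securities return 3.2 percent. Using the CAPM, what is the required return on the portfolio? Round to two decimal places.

β_Renshaw = -0.01392 / 0.04033 = -0.3452
β_Kestrel = 0.04321 / 0.04033 = 1.0714
β_Holloway = 0.07273 / 0.04033 = 1.8034
β_Galt = 0.02683 / 0.04033 = 0.6653
β_Farrow = 0.01669 / 0.04033 = 0.4138
β_P = Σ w_i β_i = 0.21×-0.3452 + 0.24×1.0714 + 0.07×1.8034 + 0.08×0.6653 + 0.40×0.4138 = 0.5296
MRP = 9.9% − 3.2% = 6.70%
E(R_P) = R_f + β_P × MRP = 3.2% + 0.5296 × 6.7% = 6.75%

6.75%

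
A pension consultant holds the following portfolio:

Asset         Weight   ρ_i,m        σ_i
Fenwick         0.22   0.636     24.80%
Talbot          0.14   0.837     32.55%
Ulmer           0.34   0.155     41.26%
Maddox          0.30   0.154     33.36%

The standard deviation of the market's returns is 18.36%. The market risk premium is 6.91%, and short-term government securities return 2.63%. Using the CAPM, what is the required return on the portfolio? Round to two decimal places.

6.77%

β_Fenwick = 0.636 × 24.80% / 18.36% = 0.8591
β_Talbot = 0.837 × 32.55% / 18.36% = 1.4839
β_Ulmer = 0.155 × 41.26% / 18.36% = 0.3483
β_Maddox = 0.154 × 33.36% / 18.36% = 0.2798
β_P = Σ w_i β_i = 0.22×0.8591 + 0.14×1.4839 + 0.34×0.3483 + 0.30×0.2798 = 0.5991
E(R_P) = R_f + β_P × MRP = 2.63% + 0.5991 × 6.91% = 6.77%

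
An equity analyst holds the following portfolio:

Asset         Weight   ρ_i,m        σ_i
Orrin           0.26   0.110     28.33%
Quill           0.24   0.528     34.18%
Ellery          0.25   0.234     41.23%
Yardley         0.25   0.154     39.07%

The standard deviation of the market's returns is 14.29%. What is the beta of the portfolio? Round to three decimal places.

0.634

β_Orrin = 0.110 × 28.33% / 14.29% = 0.2181
β_Quill = 0.528 × 34.18% / 14.29% = 1.2629
β_Ellery = 0.234 × 41.23% / 14.29% = 0.6751
β_Yardley = 0.154 × 39.07% / 14.29% = 0.4210
β_P = Σ w_i β_i = 0.26×0.2181 + 0.24×1.2629 + 0.25×0.6751 + 0.25×0.4210 = 0.6338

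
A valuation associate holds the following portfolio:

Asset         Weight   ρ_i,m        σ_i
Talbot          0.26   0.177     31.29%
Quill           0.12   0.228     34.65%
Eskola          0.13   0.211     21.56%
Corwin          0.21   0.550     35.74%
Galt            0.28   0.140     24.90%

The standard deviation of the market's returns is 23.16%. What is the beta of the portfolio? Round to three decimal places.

β_Talbot = 0.177 × 31.29% / 23.16% = 0.2391
β_Quill = 0.228 × 34.65% / 23.16% = 0.3411
β_Eskola = 0.211 × 21.56% / 23.16% = 0.1964
β_Corwin = 0.550 × 35.74% / 23.16% = 0.8487
β_Galt = 0.140 × 24.90% / 23.16% = 0.1505
β_P = Σ w_i β_i = 0.26×0.2391 + 0.12×0.3411 + 0.13×0.1964 + 0.21×0.8487 + 0.28×0.1505 = 0.3490

0.349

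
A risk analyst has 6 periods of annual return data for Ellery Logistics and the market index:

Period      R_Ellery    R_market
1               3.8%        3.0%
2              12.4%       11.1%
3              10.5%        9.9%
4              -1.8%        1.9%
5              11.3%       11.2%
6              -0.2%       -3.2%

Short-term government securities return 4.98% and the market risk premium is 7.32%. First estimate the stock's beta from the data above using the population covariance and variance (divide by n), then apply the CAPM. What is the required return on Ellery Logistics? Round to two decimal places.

Mean R_i = (3.8 + 12.4 + 10.5 − 1.8 + 11.3 − 0.2) / 6 = 6.0000%
Mean R_m = (3.0 + 11.1 + 9.9 + 1.9 + 11.2 − 3.2) / 6 = 5.6500%
Σ(R_i − R̄_i)(R_m − R̄_m) = 173.3700  ⇒  Cov = 173.3700 / 6 = 28.8950
Σ(R_m − R̄_m)² = 177.9750  ⇒  Var(R_m) = 177.9750 / 6 = 29.6625
β = Cov / Var(R_m) = 28.8950 / 29.6625 = 0.9741
E(R) = R_f + β × MRP = 4.98% + 0.9741 × 7.32% = 12.11%

12.11%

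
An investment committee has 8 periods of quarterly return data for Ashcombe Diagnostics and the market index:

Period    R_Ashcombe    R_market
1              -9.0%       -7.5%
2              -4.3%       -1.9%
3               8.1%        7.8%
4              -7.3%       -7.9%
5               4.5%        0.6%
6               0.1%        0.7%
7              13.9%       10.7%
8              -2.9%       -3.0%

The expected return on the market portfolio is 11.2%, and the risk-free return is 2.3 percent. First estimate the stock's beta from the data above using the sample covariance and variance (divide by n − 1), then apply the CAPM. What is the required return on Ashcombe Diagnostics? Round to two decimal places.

Mean R_i = (-9.0 − 4.3 + 8.1 − 7.3 + 4.5 + 0.1 + 13.9 − 2.9) / 8 = 0.3875%
Mean R_m = (-7.5 − 1.9 + 7.8 − 7.9 + 0.6 + 0.7 + 10.7 − 3.0) / 8 = -0.0625%
Σ(R_i − R̄_i)(R_m − R̄_m) = 356.9138  ⇒  Cov = 356.9138 / 7 = 50.9877
Σ(R_m − R̄_m)² = 307.4188  ⇒  Var(R_m) = 307.4188 / 7 = 43.9170
β = Cov / Var(R_m) = 50.9877 / 43.9170 = 1.1610
MRP = 11.2% − 2.3% = 8.90%
E(R) = R_f + β × MRP = 2.3% + 1.1610 × 8.9% = 12.63%

12.63%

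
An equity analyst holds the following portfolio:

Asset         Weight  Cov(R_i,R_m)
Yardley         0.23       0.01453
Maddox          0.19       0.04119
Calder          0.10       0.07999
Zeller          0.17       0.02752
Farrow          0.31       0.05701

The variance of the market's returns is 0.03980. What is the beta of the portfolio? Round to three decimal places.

1.043

β_Yardley = 0.01453 / 0.03980 = 0.3651
β_Maddox = 0.04119 / 0.03980 = 1.0349
β_Calder = 0.07999 / 0.03980 = 2.0098
β_Zeller = 0.02752 / 0.03980 = 0.6915
β_Farrow = 0.05701 / 0.03980 = 1.4324
β_P = Σ w_i β_i = 0.23×0.3651 + 0.19×1.0349 + 0.10×2.0098 + 0.17×0.6915 + 0.31×1.4324 = 1.0432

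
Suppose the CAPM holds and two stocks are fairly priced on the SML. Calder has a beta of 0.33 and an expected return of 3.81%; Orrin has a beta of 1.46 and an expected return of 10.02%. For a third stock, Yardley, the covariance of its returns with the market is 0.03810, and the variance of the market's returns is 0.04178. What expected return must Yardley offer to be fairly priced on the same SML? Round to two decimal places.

7.01%

MRP = (10.02% − 3.81%) / (1.46 − 0.33) = 5.4956%
R_f = 3.81% − 0.33 × 5.4956% = 1.9965%
β_Yardley = Cov / Var(R_m) = 0.03810 / 0.04178 = 0.9119
E(R_Yardley) = R_f + β × MRP = 1.9965% + 0.9119 × 5.4956% = 7.01%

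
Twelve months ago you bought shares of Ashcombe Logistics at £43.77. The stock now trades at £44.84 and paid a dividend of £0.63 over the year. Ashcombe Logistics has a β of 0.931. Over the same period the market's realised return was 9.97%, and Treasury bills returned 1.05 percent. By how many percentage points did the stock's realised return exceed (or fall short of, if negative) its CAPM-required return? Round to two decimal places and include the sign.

Realised HPR = (P1 + D1 − P0) / P0 = (44.84 + 0.63 − 43.77) / 43.77 = 1.70 / 43.77 = 3.8839%
MRP = 9.97% − 1.05% = 8.92%
CAPM required = R_f + β·MRP = 1.05% + 0.931 × 8.92% = 9.35452%
α = realised − required = 3.8839% − 9.35452% = -5.47%

-5.47%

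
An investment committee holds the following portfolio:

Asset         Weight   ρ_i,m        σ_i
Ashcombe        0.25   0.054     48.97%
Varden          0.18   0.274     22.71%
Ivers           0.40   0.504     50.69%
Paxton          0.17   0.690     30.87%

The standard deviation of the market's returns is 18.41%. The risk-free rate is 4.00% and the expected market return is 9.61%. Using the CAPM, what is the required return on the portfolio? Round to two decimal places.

β_Ashcombe = 0.054 × 48.97% / 18.41% = 0.1436
β_Varden = 0.274 × 22.71% / 18.41% = 0.3380
β_Ivers = 0.504 × 50.69% / 18.41% = 1.3877
β_Paxton = 0.690 × 30.87% / 18.41% = 1.1570
β_P = Σ w_i β_i = 0.25×0.1436 + 0.18×0.3380 + 0.40×1.3877 + 0.17×1.1570 = 0.8485
MRP = 9.61% − 4.00% = 5.61%
E(R_P) = R_f + β_P × MRP = 4.00% + 0.8485 × 5.61% = 8.76%

8.76%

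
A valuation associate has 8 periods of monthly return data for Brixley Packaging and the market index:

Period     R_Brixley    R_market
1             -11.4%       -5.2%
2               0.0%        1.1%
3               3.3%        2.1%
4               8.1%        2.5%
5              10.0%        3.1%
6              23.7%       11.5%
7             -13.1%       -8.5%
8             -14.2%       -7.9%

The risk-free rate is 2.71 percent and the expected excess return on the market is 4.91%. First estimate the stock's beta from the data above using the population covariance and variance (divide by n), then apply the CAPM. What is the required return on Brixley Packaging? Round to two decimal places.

Mean R_i = (-11.4 + 0.0 + 3.3 + 8.1 + 10.0 + 23.7 − 13.1 − 14.2) / 8 = 0.8000%
Mean R_m = (-5.2 + 1.1 + 2.1 + 2.5 + 3.1 + 11.5 − 8.5 − 7.9) / 8 = -0.1625%
Σ(R_i − R̄_i)(R_m − R̄_m) = 614.5800  ⇒  Cov = 614.5800 / 8 = 76.8225
Σ(R_m − R̄_m)² = 315.2188  ⇒  Var(R_m) = 315.2188 / 8 = 39.4024
β = Cov / Var(R_m) = 76.8225 / 39.4024 = 1.9497
E(R) = R_f + β × MRP = 2.71% + 1.9497 × 4.91% = 12.28%

12.28%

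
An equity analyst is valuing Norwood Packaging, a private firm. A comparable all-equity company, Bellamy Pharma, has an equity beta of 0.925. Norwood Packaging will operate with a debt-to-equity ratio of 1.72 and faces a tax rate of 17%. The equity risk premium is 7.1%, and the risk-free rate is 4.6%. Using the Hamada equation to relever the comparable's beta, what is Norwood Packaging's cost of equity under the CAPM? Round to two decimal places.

β_L = β_U × [1 + (1 − t)(D/E)] = 0.925 × [1 + (1 − 0.17) × 1.72]
    = 0.925 × [1 + 0.83 × 1.72] = 0.925 × 2.4276 = 2.2455
E(R) = R_f + β_L × MRP = 4.6% + 2.2455 × 7.1% = 20.54%

20.54%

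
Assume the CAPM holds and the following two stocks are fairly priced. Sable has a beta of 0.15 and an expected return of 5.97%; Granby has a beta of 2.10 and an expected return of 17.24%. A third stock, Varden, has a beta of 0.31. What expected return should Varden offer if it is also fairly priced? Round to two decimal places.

6.89%

MRP (SML slope) = (17.24% − 5.97%) / (2.10 − 0.15) = 11.27% / 1.95 = 5.7795%
R_f (intercept) = 5.97% − 0.15 × 5.7795% = 5.1031%
E(R_Varden) = R_f + β × MRP = 5.1031% + 0.31 × 5.7795% = 6.89%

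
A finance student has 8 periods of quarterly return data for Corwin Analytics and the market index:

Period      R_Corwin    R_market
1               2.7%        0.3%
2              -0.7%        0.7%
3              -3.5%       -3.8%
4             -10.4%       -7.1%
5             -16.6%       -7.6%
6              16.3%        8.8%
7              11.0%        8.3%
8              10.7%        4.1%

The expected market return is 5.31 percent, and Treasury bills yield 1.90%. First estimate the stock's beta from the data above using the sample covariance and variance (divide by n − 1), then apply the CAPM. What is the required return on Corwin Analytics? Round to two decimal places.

7.74%

Mean R_i = (2.7 − 0.7 − 3.5 − 10.4 − 16.6 + 16.3 + 11.0 + 10.7) / 8 = 1.1875%
Mean R_m = (0.3 + 0.7 − 3.8 − 7.1 − 7.6 + 8.8 + 8.3 + 4.1) / 8 = 0.4625%
Σ(R_i − R̄_i)(R_m − R̄_m) = 487.8363  ⇒  Cov = 487.8363 / 7 = 69.6909
Σ(R_m − R̄_m)² = 284.6188  ⇒  Var(R_m) = 284.6188 / 7 = 40.6598
β = Cov / Var(R_m) = 69.6909 / 40.6598 = 1.7140
MRP = 5.31% − 1.90% = 3.41%
E(R) = R_f + β × MRP = 1.90% + 1.7140 × 3.41% = 7.74%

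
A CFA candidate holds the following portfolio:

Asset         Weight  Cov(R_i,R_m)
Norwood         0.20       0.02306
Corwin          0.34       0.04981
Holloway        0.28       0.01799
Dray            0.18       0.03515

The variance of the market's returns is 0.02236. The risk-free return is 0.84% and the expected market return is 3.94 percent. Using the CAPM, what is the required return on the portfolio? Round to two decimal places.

β_Norwood = 0.02306 / 0.02236 = 1.0313
β_Corwin = 0.04981 / 0.02236 = 2.2276
β_Holloway = 0.01799 / 0.02236 = 0.8046
β_Dray = 0.03515 / 0.02236 = 1.5720
β_P = Σ w_i β_i = 0.20×1.0313 + 0.34×2.2276 + 0.28×0.8046 + 0.18×1.5720 = 1.4719
MRP = 3.94% − 0.84% = 3.10%
E(R_P) = R_f + β_P × MRP = 0.84% + 1.4719 × 3.10% = 5.40%

5.40%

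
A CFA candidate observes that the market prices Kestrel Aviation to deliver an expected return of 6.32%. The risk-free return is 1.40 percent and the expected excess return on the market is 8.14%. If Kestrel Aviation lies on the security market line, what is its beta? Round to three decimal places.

0.604

β = (E(R) − R_f) / MRP = (6.32% − 1.40%) / 8.14% = 4.92% / 8.14% = 0.604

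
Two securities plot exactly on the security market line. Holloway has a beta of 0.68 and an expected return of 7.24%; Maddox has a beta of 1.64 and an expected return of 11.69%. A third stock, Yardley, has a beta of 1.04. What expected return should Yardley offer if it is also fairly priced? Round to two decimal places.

MRP (SML slope) = (11.69% − 7.24%) / (1.64 − 0.68) = 4.45% / 0.96 = 4.6354%
R_f (intercept) = 7.24% − 0.68 × 4.6354% = 4.0879%
E(R_Yardley) = R_f + β × MRP = 4.0879% + 1.04 × 4.6354% = 8.91%

8.91%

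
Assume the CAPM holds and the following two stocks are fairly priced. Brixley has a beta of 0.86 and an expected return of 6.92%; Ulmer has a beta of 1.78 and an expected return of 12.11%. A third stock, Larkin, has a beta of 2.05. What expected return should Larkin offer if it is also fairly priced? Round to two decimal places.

MRP (SML slope) = (12.11% − 6.92%) / (1.78 − 0.86) = 5.19% / 0.92 = 5.6413%
R_f (intercept) = 6.92% − 0.86 × 5.6413% = 2.0685%
E(R_Larkin) = R_f + β × MRP = 2.0685% + 2.05 × 5.6413% = 13.63%

13.63%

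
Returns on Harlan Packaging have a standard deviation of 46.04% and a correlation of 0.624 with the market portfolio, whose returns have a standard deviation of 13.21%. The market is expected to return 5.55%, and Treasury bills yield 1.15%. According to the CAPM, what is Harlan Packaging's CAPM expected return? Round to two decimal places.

β = ρ × σ_i / σ_m = 0.624 × 46.04% / 13.21% = 2.1748
MRP = 5.55% − 1.15% = 4.40%
E(R) = 1.15% + 2.1748 × 4.40% = 10.72%

10.72%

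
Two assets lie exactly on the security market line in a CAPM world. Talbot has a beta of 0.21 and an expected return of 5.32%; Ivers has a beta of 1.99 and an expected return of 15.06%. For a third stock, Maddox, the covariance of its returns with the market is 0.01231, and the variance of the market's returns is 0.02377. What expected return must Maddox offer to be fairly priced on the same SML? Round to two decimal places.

MRP = (15.06% − 5.32%) / (1.99 − 0.21) = 5.4719%
R_f = 5.32% − 0.21 × 5.4719% = 4.1709%
β_Maddox = Cov / Var(R_m) = 0.01231 / 0.02377 = 0.5179
E(R_Maddox) = R_f + β × MRP = 4.1709% + 0.5179 × 5.4719% = 7.00%

7.00%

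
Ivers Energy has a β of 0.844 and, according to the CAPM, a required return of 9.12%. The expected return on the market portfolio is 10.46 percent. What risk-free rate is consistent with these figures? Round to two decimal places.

1.87%

E(R) = R_f + β(E(R_m) − R_f) = R_f(1 − β) + β·E(R_m)
9.12% = R_f × (1 − 0.844) + 0.844 × 10.46%
9.12% = R_f × 0.156 + 8.82824%
R_f = (9.12% − 8.82824%) / 0.156 = 1.87%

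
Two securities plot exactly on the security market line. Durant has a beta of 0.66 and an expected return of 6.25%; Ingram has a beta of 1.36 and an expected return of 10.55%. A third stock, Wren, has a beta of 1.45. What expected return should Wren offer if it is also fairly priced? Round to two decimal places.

MRP (SML slope) = (10.55% − 6.25%) / (1.36 − 0.66) = 4.30% / 0.70 = 6.1429%
R_f (intercept) = 6.25% − 0.66 × 6.1429% = 2.1957%
E(R_Wren) = R_f + β × MRP = 2.1957% + 1.45 × 6.1429% = 11.10%

11.10%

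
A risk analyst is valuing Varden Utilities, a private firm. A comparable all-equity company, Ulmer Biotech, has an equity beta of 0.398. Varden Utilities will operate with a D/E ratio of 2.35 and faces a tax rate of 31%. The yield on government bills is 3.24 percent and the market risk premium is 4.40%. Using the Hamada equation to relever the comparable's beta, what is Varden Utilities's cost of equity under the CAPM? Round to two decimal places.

7.83%

β_L = β_U × [1 + (1 − t)(D/E)] = 0.398 × [1 + (1 − 0.31) × 2.35]
    = 0.398 × [1 + 0.69 × 2.35] = 0.398 × 2.6215 = 1.0434
E(R) = R_f + β_L × MRP = 3.24% + 1.0434 × 4.40% = 7.83%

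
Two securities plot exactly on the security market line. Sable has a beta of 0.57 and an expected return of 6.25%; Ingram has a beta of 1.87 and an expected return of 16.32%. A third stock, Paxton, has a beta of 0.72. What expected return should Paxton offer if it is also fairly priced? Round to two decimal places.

MRP (SML slope) = (16.32% − 6.25%) / (1.87 − 0.57) = 10.07% / 1.30 = 7.7462%
R_f (intercept) = 6.25% − 0.57 × 7.7462% = 1.8347%
E(R_Paxton) = R_f + β × MRP = 1.8347% + 0.72 × 7.7462% = 7.41%

7.41%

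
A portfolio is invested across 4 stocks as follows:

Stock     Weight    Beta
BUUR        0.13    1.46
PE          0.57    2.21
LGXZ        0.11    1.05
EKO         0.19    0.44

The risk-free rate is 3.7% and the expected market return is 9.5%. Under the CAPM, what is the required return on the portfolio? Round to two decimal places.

13.26%

β_P = Σ w_i β_i = 0.13×1.46 + 0.57×2.21 + 0.11×1.05 + 0.19×0.44 = 1.6486
MRP = 9.5% − 3.7% = 5.80%
E(R_P) = R_f + β_P × MRP = 3.7% + 1.6486 × 5.8% = 13.26%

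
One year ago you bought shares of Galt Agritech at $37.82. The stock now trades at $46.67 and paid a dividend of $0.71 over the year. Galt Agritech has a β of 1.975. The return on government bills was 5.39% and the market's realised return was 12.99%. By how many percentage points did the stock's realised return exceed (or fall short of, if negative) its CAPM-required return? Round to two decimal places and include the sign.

Realised HPR = (P1 + D1 − P0) / P0 = (46.67 + 0.71 − 37.82) / 37.82 = 9.56 / 37.82 = 25.2776%
MRP = 12.99% − 5.39% = 7.60%
CAPM required = R_f + β·MRP = 5.39% + 1.975 × 7.60% = 20.40000%
α = realised − required = 25.2776% − 20.40000% = +4.88%

+4.88%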